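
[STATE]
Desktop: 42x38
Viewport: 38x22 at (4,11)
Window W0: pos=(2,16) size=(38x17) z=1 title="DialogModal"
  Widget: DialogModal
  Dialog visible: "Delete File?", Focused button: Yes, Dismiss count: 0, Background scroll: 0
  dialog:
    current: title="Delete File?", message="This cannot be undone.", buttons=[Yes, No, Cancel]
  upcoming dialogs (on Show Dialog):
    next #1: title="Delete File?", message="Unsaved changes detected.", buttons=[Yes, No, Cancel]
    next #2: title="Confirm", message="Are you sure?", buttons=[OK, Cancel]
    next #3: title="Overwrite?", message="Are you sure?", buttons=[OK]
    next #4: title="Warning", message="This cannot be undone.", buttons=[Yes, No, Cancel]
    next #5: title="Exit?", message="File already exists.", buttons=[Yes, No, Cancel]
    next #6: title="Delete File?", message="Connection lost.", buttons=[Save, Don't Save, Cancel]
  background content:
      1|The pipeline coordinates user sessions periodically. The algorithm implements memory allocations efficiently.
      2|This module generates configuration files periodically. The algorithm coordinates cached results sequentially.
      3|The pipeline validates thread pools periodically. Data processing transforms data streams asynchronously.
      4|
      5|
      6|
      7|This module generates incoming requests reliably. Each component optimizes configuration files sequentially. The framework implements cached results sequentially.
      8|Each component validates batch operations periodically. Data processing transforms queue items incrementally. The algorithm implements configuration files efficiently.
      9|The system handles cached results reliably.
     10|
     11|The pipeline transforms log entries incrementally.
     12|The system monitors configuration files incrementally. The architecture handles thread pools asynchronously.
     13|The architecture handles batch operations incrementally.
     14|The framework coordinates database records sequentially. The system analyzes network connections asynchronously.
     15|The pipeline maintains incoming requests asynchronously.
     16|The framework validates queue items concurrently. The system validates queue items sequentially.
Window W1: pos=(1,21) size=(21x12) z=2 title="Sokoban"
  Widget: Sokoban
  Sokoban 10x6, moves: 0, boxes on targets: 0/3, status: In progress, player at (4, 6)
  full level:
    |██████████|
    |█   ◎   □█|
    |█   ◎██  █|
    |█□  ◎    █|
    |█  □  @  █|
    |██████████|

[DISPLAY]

                                      
                                      
                                      
                                      
                                      
━━━━━━━━━━━━━━━━━━━━━━━━━━━━━━━━━━━┓  
DialogModal                        ┃  
───────────────────────────────────┨  
he pipeline coordinates user sessio┃  
his module generates configuration ┃  
━━━━━━━━━━━━━━━━━┓tes thread pools ┃  
okoban           ┃                 ┃  
─────────────────┨───────────┐     ┃  
████████         ┃File?      │     ┃  
  ◎   □█         ┃be undone. │reque┃  
  ◎██  █         ┃ Cancel    │opera┃  
  ◎    █         ┃───────────┘ts re┃  
 □  @  █         ┃                 ┃  
████████         ┃orms log entries ┃  
ves: 0  0/3      ┃ configuration fi┃  
                 ┃ndles batch opera┃  
━━━━━━━━━━━━━━━━━┛━━━━━━━━━━━━━━━━━┛  


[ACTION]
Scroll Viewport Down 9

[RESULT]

━━━━━━━━━━━━━━━━━━━━━━━━━━━━━━━━━━━┓  
DialogModal                        ┃  
───────────────────────────────────┨  
he pipeline coordinates user sessio┃  
his module generates configuration ┃  
━━━━━━━━━━━━━━━━━┓tes thread pools ┃  
okoban           ┃                 ┃  
─────────────────┨───────────┐     ┃  
████████         ┃File?      │     ┃  
  ◎   □█         ┃be undone. │reque┃  
  ◎██  █         ┃ Cancel    │opera┃  
  ◎    █         ┃───────────┘ts re┃  
 □  @  █         ┃                 ┃  
████████         ┃orms log entries ┃  
ves: 0  0/3      ┃ configuration fi┃  
                 ┃ndles batch opera┃  
━━━━━━━━━━━━━━━━━┛━━━━━━━━━━━━━━━━━┛  
                                      
                                      
                                      
                                      
                                      


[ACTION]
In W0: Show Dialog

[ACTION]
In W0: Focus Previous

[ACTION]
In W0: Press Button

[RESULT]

━━━━━━━━━━━━━━━━━━━━━━━━━━━━━━━━━━━┓  
DialogModal                        ┃  
───────────────────────────────────┨  
he pipeline coordinates user sessio┃  
his module generates configuration ┃  
━━━━━━━━━━━━━━━━━┓tes thread pools ┃  
okoban           ┃                 ┃  
─────────────────┨                 ┃  
████████         ┃                 ┃  
  ◎   □█         ┃es incoming reque┃  
  ◎██  █         ┃dates batch opera┃  
  ◎    █         ┃cached results re┃  
 □  @  █         ┃                 ┃  
████████         ┃orms log entries ┃  
ves: 0  0/3      ┃ configuration fi┃  
                 ┃ndles batch opera┃  
━━━━━━━━━━━━━━━━━┛━━━━━━━━━━━━━━━━━┛  
                                      
                                      
                                      
                                      
                                      


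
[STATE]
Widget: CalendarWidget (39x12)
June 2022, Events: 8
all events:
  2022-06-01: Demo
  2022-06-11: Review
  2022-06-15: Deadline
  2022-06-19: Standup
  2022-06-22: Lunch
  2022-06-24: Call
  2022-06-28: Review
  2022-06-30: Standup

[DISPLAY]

               June 2022               
Mo Tu We Th Fr Sa Su                   
       1*  2  3  4  5                  
 6  7  8  9 10 11* 12                  
13 14 15* 16 17 18 19*                 
20 21 22* 23 24* 25 26                 
27 28* 29 30*                          
                                       
                                       
                                       
                                       
                                       


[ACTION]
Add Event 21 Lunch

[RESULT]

               June 2022               
Mo Tu We Th Fr Sa Su                   
       1*  2  3  4  5                  
 6  7  8  9 10 11* 12                  
13 14 15* 16 17 18 19*                 
20 21* 22* 23 24* 25 26                
27 28* 29 30*                          
                                       
                                       
                                       
                                       
                                       


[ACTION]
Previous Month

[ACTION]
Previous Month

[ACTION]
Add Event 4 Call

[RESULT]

               April 2022              
Mo Tu We Th Fr Sa Su                   
             1  2  3                   
 4*  5  6  7  8  9 10                  
11 12 13 14 15 16 17                   
18 19 20 21 22 23 24                   
25 26 27 28 29 30                      
                                       
                                       
                                       
                                       
                                       


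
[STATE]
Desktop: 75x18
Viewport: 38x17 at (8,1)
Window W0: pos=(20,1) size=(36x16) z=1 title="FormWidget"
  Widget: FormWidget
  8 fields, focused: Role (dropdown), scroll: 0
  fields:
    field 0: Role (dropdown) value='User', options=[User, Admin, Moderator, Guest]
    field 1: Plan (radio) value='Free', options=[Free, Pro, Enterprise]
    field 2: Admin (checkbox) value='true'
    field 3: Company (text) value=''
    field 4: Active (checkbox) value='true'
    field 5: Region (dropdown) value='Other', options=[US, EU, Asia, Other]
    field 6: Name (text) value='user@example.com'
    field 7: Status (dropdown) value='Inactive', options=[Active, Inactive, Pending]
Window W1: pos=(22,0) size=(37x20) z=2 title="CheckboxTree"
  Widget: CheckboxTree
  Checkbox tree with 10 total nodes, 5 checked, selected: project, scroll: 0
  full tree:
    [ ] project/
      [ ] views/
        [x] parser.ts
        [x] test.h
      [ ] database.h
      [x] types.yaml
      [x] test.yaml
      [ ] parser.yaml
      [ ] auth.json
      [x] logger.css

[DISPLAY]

            ┏━┃ CheckboxTree          
            ┃ ┠───────────────────────
            ┠─┃>[-] project/          
            ┃>┃   [x] views/          
            ┃ ┃     [x] parser.ts     
            ┃ ┃     [x] test.h        
            ┃ ┃   [ ] database.h      
            ┃ ┃   [x] types.yaml      
            ┃ ┃   [x] test.yaml       
            ┃ ┃   [ ] parser.yaml     
            ┃ ┃   [ ] auth.json       
            ┃ ┃   [x] logger.css      
            ┃ ┃                       
            ┃ ┃                       
            ┃ ┃                       
            ┗━┃                       
              ┃                       


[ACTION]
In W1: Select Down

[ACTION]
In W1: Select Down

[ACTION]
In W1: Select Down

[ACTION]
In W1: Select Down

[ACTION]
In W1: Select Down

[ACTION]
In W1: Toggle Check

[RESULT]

            ┏━┃ CheckboxTree          
            ┃ ┠───────────────────────
            ┠─┃ [-] project/          
            ┃>┃   [x] views/          
            ┃ ┃     [x] parser.ts     
            ┃ ┃     [x] test.h        
            ┃ ┃   [ ] database.h      
            ┃ ┃>  [ ] types.yaml      
            ┃ ┃   [x] test.yaml       
            ┃ ┃   [ ] parser.yaml     
            ┃ ┃   [ ] auth.json       
            ┃ ┃   [x] logger.css      
            ┃ ┃                       
            ┃ ┃                       
            ┃ ┃                       
            ┗━┃                       
              ┃                       


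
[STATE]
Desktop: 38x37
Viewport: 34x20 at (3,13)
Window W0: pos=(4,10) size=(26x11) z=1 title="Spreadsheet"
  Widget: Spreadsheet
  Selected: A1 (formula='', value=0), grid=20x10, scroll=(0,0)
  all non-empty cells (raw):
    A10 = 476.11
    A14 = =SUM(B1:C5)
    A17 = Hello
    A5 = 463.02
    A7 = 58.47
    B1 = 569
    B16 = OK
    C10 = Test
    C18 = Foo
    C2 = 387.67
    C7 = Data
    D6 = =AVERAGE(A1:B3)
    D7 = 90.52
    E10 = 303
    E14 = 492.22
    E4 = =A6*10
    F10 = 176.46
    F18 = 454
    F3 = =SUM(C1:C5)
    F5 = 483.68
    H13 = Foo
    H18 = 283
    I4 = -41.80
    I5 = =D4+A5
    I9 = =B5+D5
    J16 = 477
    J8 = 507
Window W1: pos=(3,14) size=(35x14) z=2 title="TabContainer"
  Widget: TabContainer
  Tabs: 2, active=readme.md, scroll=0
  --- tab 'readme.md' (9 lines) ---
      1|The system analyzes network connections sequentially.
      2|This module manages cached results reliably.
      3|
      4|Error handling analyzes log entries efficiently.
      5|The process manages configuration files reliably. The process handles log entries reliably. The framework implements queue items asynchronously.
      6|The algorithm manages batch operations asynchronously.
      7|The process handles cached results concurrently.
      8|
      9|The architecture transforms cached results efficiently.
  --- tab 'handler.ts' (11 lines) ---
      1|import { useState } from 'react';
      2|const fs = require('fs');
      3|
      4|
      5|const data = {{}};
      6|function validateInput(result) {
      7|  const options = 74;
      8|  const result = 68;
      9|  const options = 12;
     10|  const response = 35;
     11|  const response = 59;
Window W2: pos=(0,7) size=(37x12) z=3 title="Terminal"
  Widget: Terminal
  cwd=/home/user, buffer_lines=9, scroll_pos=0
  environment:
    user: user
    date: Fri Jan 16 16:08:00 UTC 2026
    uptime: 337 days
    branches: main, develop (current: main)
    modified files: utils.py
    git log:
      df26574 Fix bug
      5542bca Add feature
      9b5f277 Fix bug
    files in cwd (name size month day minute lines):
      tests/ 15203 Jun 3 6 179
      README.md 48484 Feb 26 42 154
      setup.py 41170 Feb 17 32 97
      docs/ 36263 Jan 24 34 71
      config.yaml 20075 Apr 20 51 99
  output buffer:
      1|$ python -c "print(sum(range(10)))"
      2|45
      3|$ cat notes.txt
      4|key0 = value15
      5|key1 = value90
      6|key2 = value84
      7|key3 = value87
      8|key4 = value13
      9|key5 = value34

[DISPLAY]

y0 = value15                     ┃
y1 = value90                     ┃
y2 = value84                     ┃
y3 = value87                     ┃
y4 = value13                     ┃
━━━━━━━━━━━━━━━━━━━━━━━━━━━━━━━━━┛
┃The system analyzes network conne
┃This module manages cached result
┃                                 
┃Error handling analyzes log entri
┃The process manages configuration
┃The algorithm manages batch opera
┃The process handles cached result
┃                                 
┗━━━━━━━━━━━━━━━━━━━━━━━━━━━━━━━━━
                                  
                                  
                                  
                                  
                                  


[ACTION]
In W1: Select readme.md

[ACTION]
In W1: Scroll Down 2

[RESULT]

y0 = value15                     ┃
y1 = value90                     ┃
y2 = value84                     ┃
y3 = value87                     ┃
y4 = value13                     ┃
━━━━━━━━━━━━━━━━━━━━━━━━━━━━━━━━━┛
┃                                 
┃Error handling analyzes log entri
┃The process manages configuration
┃The algorithm manages batch opera
┃The process handles cached result
┃                                 
┃The architecture transforms cache
┃                                 
┗━━━━━━━━━━━━━━━━━━━━━━━━━━━━━━━━━
                                  
                                  
                                  
                                  
                                  


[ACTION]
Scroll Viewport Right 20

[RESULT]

0 = value15                     ┃ 
1 = value90                     ┃┓
2 = value84                     ┃┃
3 = value87                     ┃┨
4 = value13                     ┃┃
━━━━━━━━━━━━━━━━━━━━━━━━━━━━━━━━┛┃
                                 ┃
Error handling analyzes log entri┃
The process manages configuration┃
The algorithm manages batch opera┃
The process handles cached result┃
                                 ┃
The architecture transforms cache┃
                                 ┃
━━━━━━━━━━━━━━━━━━━━━━━━━━━━━━━━━┛
                                  
                                  
                                  
                                  
                                  


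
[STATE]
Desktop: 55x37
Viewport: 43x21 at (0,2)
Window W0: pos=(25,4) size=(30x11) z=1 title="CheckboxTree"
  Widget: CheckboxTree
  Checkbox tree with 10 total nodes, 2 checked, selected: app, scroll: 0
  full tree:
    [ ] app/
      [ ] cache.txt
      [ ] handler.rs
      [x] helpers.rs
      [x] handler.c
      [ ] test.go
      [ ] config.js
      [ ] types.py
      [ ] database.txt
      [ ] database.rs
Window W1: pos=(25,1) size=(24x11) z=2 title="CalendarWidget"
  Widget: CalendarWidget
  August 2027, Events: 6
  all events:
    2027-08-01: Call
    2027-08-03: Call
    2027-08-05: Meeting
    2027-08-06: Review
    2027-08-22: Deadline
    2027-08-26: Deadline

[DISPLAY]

                         ┃ CalendarWidget  
                         ┠─────────────────
                         ┃     August 2027 
                         ┃Mo Tu We Th Fr Sa
                         ┃                 
                         ┃ 2  3*  4  5*  6*
                         ┃ 9 10 11 12 13 14
                         ┃16 17 18 19 20 21
                         ┃23 24 25 26* 27 2
                         ┗━━━━━━━━━━━━━━━━━
                         ┃   [ ] test.go   
                         ┃   [ ] config.js 
                         ┗━━━━━━━━━━━━━━━━━
                                           
                                           
                                           
                                           
                                           
                                           
                                           
                                           


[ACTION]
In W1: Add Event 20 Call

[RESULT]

                         ┃ CalendarWidget  
                         ┠─────────────────
                         ┃     August 2027 
                         ┃Mo Tu We Th Fr Sa
                         ┃                 
                         ┃ 2  3*  4  5*  6*
                         ┃ 9 10 11 12 13 14
                         ┃16 17 18 19 20* 2
                         ┃23 24 25 26* 27 2
                         ┗━━━━━━━━━━━━━━━━━
                         ┃   [ ] test.go   
                         ┃   [ ] config.js 
                         ┗━━━━━━━━━━━━━━━━━
                                           
                                           
                                           
                                           
                                           
                                           
                                           
                                           


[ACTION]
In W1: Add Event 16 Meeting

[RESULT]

                         ┃ CalendarWidget  
                         ┠─────────────────
                         ┃     August 2027 
                         ┃Mo Tu We Th Fr Sa
                         ┃                 
                         ┃ 2  3*  4  5*  6*
                         ┃ 9 10 11 12 13 14
                         ┃16* 17 18 19 20* 
                         ┃23 24 25 26* 27 2
                         ┗━━━━━━━━━━━━━━━━━
                         ┃   [ ] test.go   
                         ┃   [ ] config.js 
                         ┗━━━━━━━━━━━━━━━━━
                                           
                                           
                                           
                                           
                                           
                                           
                                           
                                           


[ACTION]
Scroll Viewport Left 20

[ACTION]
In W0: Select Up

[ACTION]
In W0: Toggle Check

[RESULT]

                         ┃ CalendarWidget  
                         ┠─────────────────
                         ┃     August 2027 
                         ┃Mo Tu We Th Fr Sa
                         ┃                 
                         ┃ 2  3*  4  5*  6*
                         ┃ 9 10 11 12 13 14
                         ┃16* 17 18 19 20* 
                         ┃23 24 25 26* 27 2
                         ┗━━━━━━━━━━━━━━━━━
                         ┃   [x] test.go   
                         ┃   [x] config.js 
                         ┗━━━━━━━━━━━━━━━━━
                                           
                                           
                                           
                                           
                                           
                                           
                                           
                                           


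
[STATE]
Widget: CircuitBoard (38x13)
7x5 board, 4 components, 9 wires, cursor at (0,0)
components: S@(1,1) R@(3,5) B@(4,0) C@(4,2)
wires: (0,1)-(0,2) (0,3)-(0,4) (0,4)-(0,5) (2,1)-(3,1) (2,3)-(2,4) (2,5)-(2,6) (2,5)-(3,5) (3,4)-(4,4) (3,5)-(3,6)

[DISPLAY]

   0 1 2 3 4 5 6                      
0  [.]  · ─ ·   · ─ · ─ ·             
                                      
1       S                             
                                      
2       ·       · ─ ·   · ─ ·         
        │               │             
3       ·           ·   R ─ ·         
                    │                 
4   B       C       ·                 
Cursor: (0,0)                         
                                      
                                      


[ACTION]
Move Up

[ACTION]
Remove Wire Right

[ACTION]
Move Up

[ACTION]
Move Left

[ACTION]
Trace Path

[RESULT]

   0 1 2 3 4 5 6                      
0  [.]  · ─ ·   · ─ · ─ ·             
                                      
1       S                             
                                      
2       ·       · ─ ·   · ─ ·         
        │               │             
3       ·           ·   R ─ ·         
                    │                 
4   B       C       ·                 
Cursor: (0,0)  Trace: No connections  
                                      
                                      


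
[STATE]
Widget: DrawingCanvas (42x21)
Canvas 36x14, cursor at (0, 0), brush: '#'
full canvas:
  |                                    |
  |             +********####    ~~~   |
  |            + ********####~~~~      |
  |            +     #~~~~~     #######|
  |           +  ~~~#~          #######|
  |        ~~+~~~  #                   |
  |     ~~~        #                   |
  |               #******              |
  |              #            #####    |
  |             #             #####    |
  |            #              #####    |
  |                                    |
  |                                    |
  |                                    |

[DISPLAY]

+                                         
             +********####    ~~~         
            + ********####~~~~            
            +     #~~~~~     #######      
           +  ~~~#~          #######      
        ~~+~~~  #                         
     ~~~        #                         
               #******                    
              #            #####          
             #             #####          
            #              #####          
                                          
                                          
                                          
                                          
                                          
                                          
                                          
                                          
                                          
                                          


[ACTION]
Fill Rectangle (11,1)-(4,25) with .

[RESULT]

+                                         
             +********####    ~~~         
            + ********####~~~~            
            +     #~~~~~     #######      
 .........................   #######      
 .........................                
 .........................                
 .........................                
 ......................... #####          
 ......................... #####          
 ......................... #####          
 .........................                
                                          
                                          
                                          
                                          
                                          
                                          
                                          
                                          
                                          


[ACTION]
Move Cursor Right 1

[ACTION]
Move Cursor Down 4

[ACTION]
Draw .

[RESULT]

                                          
             +********####    ~~~         
            + ********####~~~~            
            +     #~~~~~     #######      
 .........................   #######      
 .........................                
 .........................                
 .........................                
 ......................... #####          
 ......................... #####          
 ......................... #####          
 .........................                
                                          
                                          
                                          
                                          
                                          
                                          
                                          
                                          
                                          


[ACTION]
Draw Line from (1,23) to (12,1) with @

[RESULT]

                                          
             +********@@##    ~~~         
            + ******@@####~~~~            
            +     @@~~~~     #######      
 ...............@@........   #######      
 .............@@..........                
 ...........@@............                
 .........@@..............                
 .......@@................ #####          
 .....@@.................. #####          
 ...@@.................... #####          
 .@@......................                
 @                                        
                                          
                                          
                                          
                                          
                                          
                                          
                                          
                                          


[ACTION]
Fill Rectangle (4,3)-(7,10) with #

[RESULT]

                                          
             +********@@##    ~~~         
            + ******@@####~~~~            
            +     @@~~~~     #######      
 ..########.....@@........   #######      
 ..########...@@..........                
 ..########.@@............                
 ..########@..............                
 .......@@................ #####          
 .....@@.................. #####          
 ...@@.................... #####          
 .@@......................                
 @                                        
                                          
                                          
                                          
                                          
                                          
                                          
                                          
                                          


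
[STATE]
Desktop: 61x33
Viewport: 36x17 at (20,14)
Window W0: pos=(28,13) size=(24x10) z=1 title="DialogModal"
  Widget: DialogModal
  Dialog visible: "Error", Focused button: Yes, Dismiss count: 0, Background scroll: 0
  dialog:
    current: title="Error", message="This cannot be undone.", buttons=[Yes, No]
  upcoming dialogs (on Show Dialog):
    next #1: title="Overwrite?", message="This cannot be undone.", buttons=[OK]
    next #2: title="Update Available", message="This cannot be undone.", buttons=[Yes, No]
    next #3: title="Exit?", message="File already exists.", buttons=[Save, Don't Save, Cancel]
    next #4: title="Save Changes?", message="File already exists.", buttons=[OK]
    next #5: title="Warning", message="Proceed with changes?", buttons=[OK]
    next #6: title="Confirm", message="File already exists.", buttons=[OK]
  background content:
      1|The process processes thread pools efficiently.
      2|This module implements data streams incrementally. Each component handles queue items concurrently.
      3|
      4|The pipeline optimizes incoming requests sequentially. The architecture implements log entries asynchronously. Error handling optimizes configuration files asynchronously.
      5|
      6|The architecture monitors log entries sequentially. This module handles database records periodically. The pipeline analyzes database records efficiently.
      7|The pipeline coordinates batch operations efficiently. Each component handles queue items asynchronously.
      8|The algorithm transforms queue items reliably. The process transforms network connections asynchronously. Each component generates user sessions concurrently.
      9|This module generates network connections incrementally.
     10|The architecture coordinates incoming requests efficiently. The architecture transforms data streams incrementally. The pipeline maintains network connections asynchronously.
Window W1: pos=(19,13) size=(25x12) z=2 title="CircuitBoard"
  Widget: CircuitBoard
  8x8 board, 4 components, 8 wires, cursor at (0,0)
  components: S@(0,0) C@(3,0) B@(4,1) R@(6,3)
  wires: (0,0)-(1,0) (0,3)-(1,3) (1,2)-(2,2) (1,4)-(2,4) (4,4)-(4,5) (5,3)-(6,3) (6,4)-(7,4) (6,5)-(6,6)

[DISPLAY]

 CircuitBoard          ┃       ┃    
───────────────────────┨───────┨    
   0 1 2 3 4 5 6 7     ┃────┐s ┃    
0  [S]          ·      ┃    │ts┃    
    │           │      ┃be u│  ┃    
1   ·       ·   ·   ·  ┃    │es┃    
            │       │  ┃────┘  ┃    
2           ·       ·  ┃e monit┃    
                       ┃━━━━━━━┛    
3   C                  ┃            
━━━━━━━━━━━━━━━━━━━━━━━┛            
                                    
                                    
                                    
                                    
                                    
                                    


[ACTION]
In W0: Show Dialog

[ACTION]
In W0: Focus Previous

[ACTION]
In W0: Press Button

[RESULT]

 CircuitBoard          ┃       ┃    
───────────────────────┨───────┨    
   0 1 2 3 4 5 6 7     ┃cesses ┃    
0  [S]          ·      ┃lements┃    
    │           │      ┃       ┃    
1   ·       ·   ·   ·  ┃timizes┃    
            │       │  ┃       ┃    
2           ·       ·  ┃e monit┃    
                       ┃━━━━━━━┛    
3   C                  ┃            
━━━━━━━━━━━━━━━━━━━━━━━┛            
                                    
                                    
                                    
                                    
                                    
                                    


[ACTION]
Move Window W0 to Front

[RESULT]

 Circuit┃ DialogModal          ┃    
────────┠──────────────────────┨    
   0 1 2┃The process processes ┃    
0  [S]  ┃This module implements┃    
    │   ┃                      ┃    
1   ·   ┃The pipeline optimizes┃    
        ┃                      ┃    
2       ┃The architecture monit┃    
        ┗━━━━━━━━━━━━━━━━━━━━━━┛    
3   C                  ┃            
━━━━━━━━━━━━━━━━━━━━━━━┛            
                                    
                                    
                                    
                                    
                                    
                                    


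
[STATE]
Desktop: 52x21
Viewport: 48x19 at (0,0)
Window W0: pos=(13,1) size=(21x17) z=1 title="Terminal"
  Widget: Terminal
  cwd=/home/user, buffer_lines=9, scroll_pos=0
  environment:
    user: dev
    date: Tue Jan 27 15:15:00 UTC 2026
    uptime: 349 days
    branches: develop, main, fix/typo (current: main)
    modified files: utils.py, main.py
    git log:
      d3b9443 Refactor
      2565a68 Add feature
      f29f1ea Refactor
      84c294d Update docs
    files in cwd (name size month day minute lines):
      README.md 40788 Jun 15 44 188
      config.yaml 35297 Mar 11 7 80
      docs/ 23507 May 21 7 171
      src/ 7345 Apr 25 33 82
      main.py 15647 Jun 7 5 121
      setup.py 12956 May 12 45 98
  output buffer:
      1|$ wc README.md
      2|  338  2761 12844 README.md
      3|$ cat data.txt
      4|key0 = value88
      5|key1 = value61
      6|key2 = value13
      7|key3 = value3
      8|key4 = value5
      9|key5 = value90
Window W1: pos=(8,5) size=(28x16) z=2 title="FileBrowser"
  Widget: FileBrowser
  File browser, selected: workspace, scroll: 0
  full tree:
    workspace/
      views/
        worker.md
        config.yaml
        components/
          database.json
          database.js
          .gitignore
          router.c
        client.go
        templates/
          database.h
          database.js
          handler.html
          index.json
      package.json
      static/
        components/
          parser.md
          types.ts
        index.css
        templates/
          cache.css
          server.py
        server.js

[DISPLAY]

                                                
             ┏━━━━━━━━━━━━━━━━━━━┓              
             ┃ Terminal          ┃              
             ┠───────────────────┨              
             ┃$ wc README.md     ┃              
        ┏━━━━━━━━━━━━━━━━━━━━━━━━━━┓            
        ┃ FileBrowser              ┃            
        ┠──────────────────────────┨            
        ┃> [-] workspace/          ┃            
        ┃    [+] views/            ┃            
        ┃    package.json          ┃            
        ┃    [+] static/           ┃            
        ┃                          ┃            
        ┃                          ┃            
        ┃                          ┃            
        ┃                          ┃            
        ┃                          ┃            
        ┃                          ┃            
        ┃                          ┃            


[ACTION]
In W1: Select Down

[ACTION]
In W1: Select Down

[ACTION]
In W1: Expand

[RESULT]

                                                
             ┏━━━━━━━━━━━━━━━━━━━┓              
             ┃ Terminal          ┃              
             ┠───────────────────┨              
             ┃$ wc README.md     ┃              
        ┏━━━━━━━━━━━━━━━━━━━━━━━━━━┓            
        ┃ FileBrowser              ┃            
        ┠──────────────────────────┨            
        ┃  [-] workspace/          ┃            
        ┃    [+] views/            ┃            
        ┃  > package.json          ┃            
        ┃    [+] static/           ┃            
        ┃                          ┃            
        ┃                          ┃            
        ┃                          ┃            
        ┃                          ┃            
        ┃                          ┃            
        ┃                          ┃            
        ┃                          ┃            


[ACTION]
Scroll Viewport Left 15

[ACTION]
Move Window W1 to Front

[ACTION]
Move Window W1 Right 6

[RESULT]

                                                
             ┏━━━━━━━━━━━━━━━━━━━┓              
             ┃ Terminal          ┃              
             ┠───────────────────┨              
             ┃$ wc README.md     ┃              
             ┃┏━━━━━━━━━━━━━━━━━━━━━━━━━━┓      
             ┃┃ FileBrowser              ┃      
             ┃┠──────────────────────────┨      
             ┃┃  [-] workspace/          ┃      
             ┃┃    [+] views/            ┃      
             ┃┃  > package.json          ┃      
             ┃┃    [+] static/           ┃      
             ┃┃                          ┃      
             ┃┃                          ┃      
             ┃┃                          ┃      
             ┃┃                          ┃      
             ┃┃                          ┃      
             ┗┃                          ┃      
              ┃                          ┃      


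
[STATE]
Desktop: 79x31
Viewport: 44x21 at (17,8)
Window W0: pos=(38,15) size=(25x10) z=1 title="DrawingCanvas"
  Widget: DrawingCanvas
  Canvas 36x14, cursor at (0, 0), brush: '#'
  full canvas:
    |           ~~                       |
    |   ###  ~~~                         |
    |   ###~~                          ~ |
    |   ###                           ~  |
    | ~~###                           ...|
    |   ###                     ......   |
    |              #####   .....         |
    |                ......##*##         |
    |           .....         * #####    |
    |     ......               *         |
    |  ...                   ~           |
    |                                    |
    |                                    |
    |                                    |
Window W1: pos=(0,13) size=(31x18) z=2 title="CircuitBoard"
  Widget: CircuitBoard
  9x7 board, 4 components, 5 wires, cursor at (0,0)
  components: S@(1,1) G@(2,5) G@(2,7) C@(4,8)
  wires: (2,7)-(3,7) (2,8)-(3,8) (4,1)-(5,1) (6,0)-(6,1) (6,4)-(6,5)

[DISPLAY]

                                            
                                            
                                            
                                            
                                            
━━━━━━━━━━━━━┓                              
             ┃                              
─────────────┨       ┏━━━━━━━━━━━━━━━━━━━━━━
 7 8         ┃       ┃ DrawingCanvas        
             ┃       ┠──────────────────────
             ┃       ┃+          ~~         
             ┃       ┃   ###  ~~~           
             ┃       ┃   ###~~              
        G    ┃       ┃   ###                
             ┃       ┃ ~~###                
             ┃       ┃   ###                
             ┃       ┗━━━━━━━━━━━━━━━━━━━━━━
             ┃                              
             ┃                              
             ┃                              
             ┃                              


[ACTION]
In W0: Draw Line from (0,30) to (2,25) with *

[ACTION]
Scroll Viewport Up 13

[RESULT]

                                            
                                            
                                            
                                            
                                            
                                            
                                            
                                            
                                            
                                            
                                            
                                            
                                            
━━━━━━━━━━━━━┓                              
             ┃                              
─────────────┨       ┏━━━━━━━━━━━━━━━━━━━━━━
 7 8         ┃       ┃ DrawingCanvas        
             ┃       ┠──────────────────────
             ┃       ┃+          ~~         
             ┃       ┃   ###  ~~~           
             ┃       ┃   ###~~              
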